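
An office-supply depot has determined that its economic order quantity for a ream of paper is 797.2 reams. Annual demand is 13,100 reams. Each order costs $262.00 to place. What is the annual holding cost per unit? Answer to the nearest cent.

H ≈ $10.80

Squaring Q* = √(2DS/H) gives Q*² = 2DS/H.
From Q* = √(2DS/H): H = 2DS / Q*² = 2 × 13,100 × 262 / 797.2² = 10.8011.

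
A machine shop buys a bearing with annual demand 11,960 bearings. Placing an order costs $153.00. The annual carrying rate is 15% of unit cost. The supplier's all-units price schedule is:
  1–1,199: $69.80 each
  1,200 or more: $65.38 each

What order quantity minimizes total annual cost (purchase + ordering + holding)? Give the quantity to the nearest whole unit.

Q* ≈ 1,200 bearings

Holding cost per unit per year at price C is H = 0.15·C.
For each price level, check whether its EOQ is feasible; otherwise the best quantity at that price is the breakpoint.
EOQ at $69.80 = 591.2 (feasible in tier 1): TC = 11,960×$69.80 + (11,960/591.2)×153 + (591.2/2)×0.15×$69.80 = $840,998.13.
EOQ at $65.38 = 610.9 < 1200, so use break Q=1200: TC = 11,960×$65.38 + (11,960/1200.0)×153 + (1200.0/2)×0.15×$65.38 = $789,353.90.
Lowest total cost is $789,353.90 at Q = 1200.0.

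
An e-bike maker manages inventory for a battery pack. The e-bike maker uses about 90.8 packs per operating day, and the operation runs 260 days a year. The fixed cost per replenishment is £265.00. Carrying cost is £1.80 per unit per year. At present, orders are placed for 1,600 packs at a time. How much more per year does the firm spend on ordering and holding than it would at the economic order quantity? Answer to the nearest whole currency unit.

Annual demand D = 90.8 × 260 = 23,608.
EOQ = √(2DS/H) = √(2 × 23,608 × 265 / 1.8) ≈ 2636.52.
Cost at Q* = (D/Q*)S + (Q*/2)H = √(2DSH) ≈ £4,745.74.
Cost at Q = 1,600: (23,608/1,600)×265 + (1,600/2)×1.8 = £3,910.08 + £1,440.00 = £5,350.08.
Excess = £5,350.08 − £4,745.74 = £604.34.

Extra cost ≈ £604 per year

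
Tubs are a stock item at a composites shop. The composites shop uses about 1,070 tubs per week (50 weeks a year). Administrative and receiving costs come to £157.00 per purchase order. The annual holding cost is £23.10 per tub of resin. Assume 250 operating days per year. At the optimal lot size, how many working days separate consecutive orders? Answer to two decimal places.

T ≈ 3.98 days

Annual demand D = 1,070 × 50 = 53,500.
Q* = √(2DS/H) = √(2 × 53,500 × 157 / 23.1) ≈ 852.78.
Cycle time = Q*/D × 250 = 852.78 / 53,500 × 250 ≈ 3.985 days.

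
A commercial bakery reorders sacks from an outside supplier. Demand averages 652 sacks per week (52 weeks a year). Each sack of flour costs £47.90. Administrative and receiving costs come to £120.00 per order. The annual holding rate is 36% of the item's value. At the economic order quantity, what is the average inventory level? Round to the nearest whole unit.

Average inventory ≈ 343 sacks

Annual demand D = 652 × 52 = 33,904.
Holding cost H = 0.36 × £47.90 = £17.2440 per unit per year.
EOQ = √(2DS/H) = √(2 × 33,904 × 120 / 17.244) ≈ 686.93.
Average inventory = Q*/2 ≈ 686.93 / 2 = 343.465.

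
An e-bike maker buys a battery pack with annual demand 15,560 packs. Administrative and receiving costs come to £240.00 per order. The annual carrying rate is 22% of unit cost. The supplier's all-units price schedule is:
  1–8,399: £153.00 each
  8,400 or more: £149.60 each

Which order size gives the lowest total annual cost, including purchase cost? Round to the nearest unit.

Q* ≈ 471 packs

Holding cost per unit per year at price C is H = 0.22·C.
For each price level, check whether its EOQ is feasible; otherwise the best quantity at that price is the breakpoint.
EOQ at £153.00 = 471.1 (feasible in tier 1): TC = 15,560×£153.00 + (15,560/471.1)×240 + (471.1/2)×0.22×£153.00 = £2,396,535.59.
EOQ at £149.60 = 476.4 < 8400, so use break Q=8400: TC = 15,560×£149.60 + (15,560/8400.0)×240 + (8400.0/2)×0.22×£149.60 = £2,466,450.97.
Lowest total cost is £2,396,535.59 at Q = 471.1.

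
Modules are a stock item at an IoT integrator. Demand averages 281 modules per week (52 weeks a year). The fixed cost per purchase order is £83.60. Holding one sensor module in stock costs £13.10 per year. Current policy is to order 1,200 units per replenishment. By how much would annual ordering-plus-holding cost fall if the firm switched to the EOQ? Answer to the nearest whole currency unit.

Extra cost ≈ £3,221 per year

Annual demand D = 281 × 52 = 14,612.
EOQ = √(2DS/H) = √(2 × 14,612 × 83.6 / 13.1) ≈ 431.85.
Cost at Q* = (D/Q*)S + (Q*/2)H = √(2DSH) ≈ £5,657.29.
Cost at Q = 1,200: (14,612/1,200)×83.6 + (1,200/2)×13.1 = £1,017.97 + £7,860.00 = £8,877.97.
Excess = £8,877.97 − £5,657.29 = £3,220.68.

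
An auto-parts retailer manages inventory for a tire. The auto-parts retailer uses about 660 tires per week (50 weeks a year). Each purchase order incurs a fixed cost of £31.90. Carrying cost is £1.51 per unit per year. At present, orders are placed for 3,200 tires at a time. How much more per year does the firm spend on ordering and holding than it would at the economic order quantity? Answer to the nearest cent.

Annual demand D = 660 × 50 = 33,000.
EOQ = √(2DS/H) = √(2 × 33,000 × 31.9 / 1.51) ≈ 1180.81.
Cost at Q* = (D/Q*)S + (Q*/2)H = √(2DSH) ≈ £1,783.02.
Cost at Q = 3,200: (33,000/3,200)×31.9 + (3,200/2)×1.51 = £328.97 + £2,416.00 = £2,744.97.
Excess = £2,744.97 − £1,783.02 = £961.95.

Extra cost ≈ £961.95 per year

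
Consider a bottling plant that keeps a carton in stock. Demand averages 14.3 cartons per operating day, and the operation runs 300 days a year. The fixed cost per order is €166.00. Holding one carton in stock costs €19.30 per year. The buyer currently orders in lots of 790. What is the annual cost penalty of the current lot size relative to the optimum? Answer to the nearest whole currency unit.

Annual demand D = 14.3 × 300 = 4,290.
EOQ = √(2DS/H) = √(2 × 4,290 × 166 / 19.3) ≈ 271.66.
Cost at Q* = (D/Q*)S + (Q*/2)H = √(2DSH) ≈ €5,242.96.
Cost at Q = 790: (4,290/790)×166 + (790/2)×19.3 = €901.44 + €7,623.50 = €8,524.94.
Excess = €8,524.94 − €5,242.96 = €3,281.99.

Extra cost ≈ €3,282 per year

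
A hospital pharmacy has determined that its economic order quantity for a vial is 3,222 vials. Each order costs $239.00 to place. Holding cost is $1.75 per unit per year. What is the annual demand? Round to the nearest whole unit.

The basic EOQ model gives Q* = √(2DS/H); rearrange for the unknown.
From Q* = √(2DS/H): D = Q*²H / (2S) = 3,222² × 1.75 / (2 × 239) = 38006.793.

D ≈ 38,007 vials per year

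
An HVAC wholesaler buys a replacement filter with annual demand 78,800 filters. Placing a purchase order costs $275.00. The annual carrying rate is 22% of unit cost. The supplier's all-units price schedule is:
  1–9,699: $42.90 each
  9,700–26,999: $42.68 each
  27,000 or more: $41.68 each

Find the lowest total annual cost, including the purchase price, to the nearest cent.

Holding cost per unit per year at price C is H = 0.22·C.
Candidates are each tier's EOQ (if it falls in that tier) and each price-break quantity.
EOQ at $42.90 = 2142.9 (feasible in tier 1): TC = 78,800×$42.90 + (78,800/2142.9)×275 + (2142.9/2)×0.22×$42.90 = $3,400,744.81.
EOQ at $42.68 = 2148.4 < 9700, so use break Q=9700: TC = 78,800×$42.68 + (78,800/9700.0)×275 + (9700.0/2)×0.22×$42.68 = $3,410,957.58.
EOQ at $41.68 = 2174.0 < 27000, so use break Q=27000: TC = 78,800×$41.68 + (78,800/27000.0)×275 + (27000.0/2)×0.22×$41.68 = $3,408,976.19.
Lowest total cost among the candidates is at Q = 2142.9.

TC* ≈ $3,400,744.81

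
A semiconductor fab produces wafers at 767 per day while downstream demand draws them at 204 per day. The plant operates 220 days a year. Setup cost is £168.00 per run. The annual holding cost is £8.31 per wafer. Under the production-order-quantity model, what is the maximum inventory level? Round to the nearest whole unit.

I_max ≈ 1,154 wafers

Annual demand D = 204 × 220 = 44,880.
Production build-up factor (1 − d/p) = 1 − 204/767 = 0.7340.
Q* = √(2DS / (H(1 − d/p))) = √(2 × 44,880 × 168 / (8.31 × 0.7340)).
= √(15,079,680 / 6.0998) ≈ 1572.313.
Maximum inventory = Q*(1 − d/p) = 1572.313 × 0.7340 ≈ 1154.123.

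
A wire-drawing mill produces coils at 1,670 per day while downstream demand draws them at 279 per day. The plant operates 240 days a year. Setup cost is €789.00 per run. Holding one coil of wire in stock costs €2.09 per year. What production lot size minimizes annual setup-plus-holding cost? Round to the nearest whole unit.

Q* ≈ 7,791 coils

Annual demand D = 279 × 240 = 66,960.
Production build-up factor (1 − d/p) = 1 − 279/1,670 = 0.8329.
Q* = √(2DS / (H(1 − d/p))) = √(2 × 66,960 × 789 / (2.09 × 0.8329)).
= √(105,662,880 / 1.7408) ≈ 7790.812.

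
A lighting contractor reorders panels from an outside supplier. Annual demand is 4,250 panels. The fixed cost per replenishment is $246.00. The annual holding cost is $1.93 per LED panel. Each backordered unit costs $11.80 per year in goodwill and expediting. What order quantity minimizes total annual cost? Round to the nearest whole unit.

Q* ≈ 1,123 panels

With planned backorders, Q* = √(2DS/H) · √((H+B)/B).
√(2DS/H) = √(2 × 4,250 × 246 / 1.93) = 1040.874.
√((H+B)/B) = √((1.93+11.8)/11.8) = 1.0787.
Q* ≈ 1122.775.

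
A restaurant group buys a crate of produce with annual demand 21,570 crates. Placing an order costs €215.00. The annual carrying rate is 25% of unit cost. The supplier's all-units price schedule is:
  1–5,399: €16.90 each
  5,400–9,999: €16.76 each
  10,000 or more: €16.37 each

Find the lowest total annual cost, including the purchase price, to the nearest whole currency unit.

Holding cost per unit per year at price C is H = 0.25·C.
For each price level, check whether its EOQ is feasible; otherwise the best quantity at that price is the breakpoint.
EOQ at €16.90 = 1481.7 (feasible in tier 1): TC = 21,570×€16.90 + (21,570/1481.7)×215 + (1481.7/2)×0.25×€16.90 = €370,792.98.
EOQ at €16.76 = 1487.8 < 5400, so use break Q=5400: TC = 21,570×€16.76 + (21,570/5400.0)×215 + (5400.0/2)×0.25×€16.76 = €373,685.01.
EOQ at €16.37 = 1505.4 < 10000, so use break Q=10000: TC = 21,570×€16.37 + (21,570/10000.0)×215 + (10000.0/2)×0.25×€16.37 = €374,027.16.
Lowest total cost among the candidates is at Q = 1481.7.

TC* ≈ €370,793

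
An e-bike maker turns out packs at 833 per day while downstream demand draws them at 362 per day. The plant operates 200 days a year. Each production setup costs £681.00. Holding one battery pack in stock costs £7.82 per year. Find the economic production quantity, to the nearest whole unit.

Q* ≈ 4,722 packs

Annual demand D = 362 × 200 = 72,400.
Production build-up factor (1 − d/p) = 1 − 362/833 = 0.5654.
Q* = √(2DS / (H(1 − d/p))) = √(2 × 72,400 × 681 / (7.82 × 0.5654)).
= √(98,608,800 / 4.4216) ≈ 4722.441.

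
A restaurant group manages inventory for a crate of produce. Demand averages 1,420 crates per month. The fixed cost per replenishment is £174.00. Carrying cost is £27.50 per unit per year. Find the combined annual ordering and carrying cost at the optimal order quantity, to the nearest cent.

TC* ≈ £12,770.00

Annual demand D = 1,420 × 12 = 17,040.
The optimal lot size = √(2DS/H) = √(2 × 17,040 × 174 / 27.5) ≈ 464.36.
At the optimum the two cost components are equal, so total cost = 2·(Q*/2)H = Q*·H.
Minimum total = √(2DSH) = √(2 × 17,040 × 174 × 27.5) ≈ 12769.996.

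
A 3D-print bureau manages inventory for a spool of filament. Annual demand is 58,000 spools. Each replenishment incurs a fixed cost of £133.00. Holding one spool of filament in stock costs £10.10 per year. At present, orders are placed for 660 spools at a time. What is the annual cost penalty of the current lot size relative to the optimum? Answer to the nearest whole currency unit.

Extra cost ≈ £2,538 per year

EOQ = √(2DS/H) = √(2 × 58,000 × 133 / 10.1) ≈ 1235.93.
Cost at Q* = (D/Q*)S + (Q*/2)H = √(2DSH) ≈ £12,482.90.
Cost at Q = 660: (58,000/660)×133 + (660/2)×10.1 = £11,687.88 + £3,333.00 = £15,020.88.
Excess = £15,020.88 − £12,482.90 = £2,537.98.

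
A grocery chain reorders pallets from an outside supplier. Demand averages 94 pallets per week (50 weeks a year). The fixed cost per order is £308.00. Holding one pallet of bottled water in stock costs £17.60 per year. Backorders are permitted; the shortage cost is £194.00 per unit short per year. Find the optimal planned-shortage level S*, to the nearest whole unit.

S* ≈ 35 pallets

Annual demand D = 94 × 50 = 4,700.
With planned backorders, Q* = √(2DS/H) · √((H+B)/B).
√(2DS/H) = √(2 × 4,700 × 308 / 17.6) = 405.586.
√((H+B)/B) = √((17.6+194)/194) = 1.0444.
Q* ≈ 423.584.
S* = Q* · H/(H+B) = 423.584 × 17.6/211.6 ≈ 35.232.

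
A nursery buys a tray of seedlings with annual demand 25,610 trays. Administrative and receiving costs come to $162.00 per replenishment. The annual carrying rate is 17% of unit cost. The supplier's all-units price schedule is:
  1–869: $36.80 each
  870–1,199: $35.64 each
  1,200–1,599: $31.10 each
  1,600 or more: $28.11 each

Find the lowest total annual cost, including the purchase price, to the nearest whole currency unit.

Holding cost per unit per year at price C is H = 0.17·C.
Evaluate total cost at each tier's feasible EOQ or, if the EOQ is below the tier, at the tier's minimum quantity.
Tier 1 ($36.80): EOQ = 1151.7 exceeds tier's upper bound 869, so this tier is dominated.
EOQ at $35.64 = 1170.3 (feasible in tier 2): TC = 25,610×$35.64 + (25,610/1170.3)×162 + (1170.3/2)×0.17×$35.64 = $919,830.80.
EOQ at $31.10 = 1252.8 (feasible in tier 3): TC = 25,610×$31.10 + (25,610/1252.8)×162 + (1252.8/2)×0.17×$31.10 = $803,094.41.
EOQ at $28.11 = 1317.7 < 1600, so use break Q=1600: TC = 25,610×$28.11 + (25,610/1600.0)×162 + (1600.0/2)×0.17×$28.11 = $726,313.07.
Lowest total cost among the candidates is at Q = 1600.0.

TC* ≈ $726,313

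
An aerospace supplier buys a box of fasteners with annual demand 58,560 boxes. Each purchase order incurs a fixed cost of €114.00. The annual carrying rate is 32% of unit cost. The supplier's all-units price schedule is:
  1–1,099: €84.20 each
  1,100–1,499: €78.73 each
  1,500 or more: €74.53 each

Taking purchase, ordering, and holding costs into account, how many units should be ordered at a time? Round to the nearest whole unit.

Holding cost per unit per year at price C is H = 0.32·C.
Candidates are each tier's EOQ (if it falls in that tier) and each price-break quantity.
EOQ at €84.20 = 703.9 (feasible in tier 1): TC = 58,560×€84.20 + (58,560/703.9)×114 + (703.9/2)×0.32×€84.20 = €4,949,719.02.
EOQ at €78.73 = 728.0 < 1100, so use break Q=1100: TC = 58,560×€78.73 + (58,560/1100.0)×114 + (1100.0/2)×0.32×€78.73 = €4,630,354.23.
EOQ at €74.53 = 748.2 < 1500, so use break Q=1500: TC = 58,560×€74.53 + (58,560/1500.0)×114 + (1500.0/2)×0.32×€74.53 = €4,386,814.56.
Lowest total cost is €4,386,814.56 at Q = 1500.0.

Q* ≈ 1,500 boxes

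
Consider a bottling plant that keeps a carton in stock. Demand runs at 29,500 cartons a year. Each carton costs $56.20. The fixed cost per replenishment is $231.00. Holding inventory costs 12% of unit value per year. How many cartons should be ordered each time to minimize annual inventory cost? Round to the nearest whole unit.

Q* ≈ 1,422 cartons

Holding cost H = 0.12 × $56.20 = $6.7440 per unit per year.
EOQ = √(2DS / H) = √(2 × 29,500 × 231 / 6.744).
= √(13,629,000 / 6.744) = √2,020,907.4733 ≈ 1421.586.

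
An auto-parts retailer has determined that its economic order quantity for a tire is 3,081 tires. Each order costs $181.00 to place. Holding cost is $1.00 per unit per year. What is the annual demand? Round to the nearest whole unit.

D ≈ 26,223 tires per year

Invert the EOQ relation Q*² = 2DS/H.
From Q* = √(2DS/H): D = Q*²H / (2S) = 3,081² × 1 / (2 × 181) = 26222.544.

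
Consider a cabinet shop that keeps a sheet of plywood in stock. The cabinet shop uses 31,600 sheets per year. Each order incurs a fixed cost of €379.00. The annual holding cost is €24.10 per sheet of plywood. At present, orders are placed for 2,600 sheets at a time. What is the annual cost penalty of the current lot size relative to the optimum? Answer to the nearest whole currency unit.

EOQ = √(2DS/H) = √(2 × 31,600 × 379 / 24.1) ≈ 996.94.
Cost at Q* = (D/Q*)S + (Q*/2)H = √(2DSH) ≈ €24,026.29.
Cost at Q = 2,600: (31,600/2,600)×379 + (2,600/2)×24.1 = €4,606.31 + €31,330.00 = €35,936.31.
Excess = €35,936.31 − €24,026.29 = €11,910.02.

Extra cost ≈ €11,910 per year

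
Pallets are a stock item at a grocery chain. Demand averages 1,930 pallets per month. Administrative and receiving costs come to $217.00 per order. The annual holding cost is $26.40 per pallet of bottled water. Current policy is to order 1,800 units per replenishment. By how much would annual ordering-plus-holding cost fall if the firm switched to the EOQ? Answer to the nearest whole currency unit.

Extra cost ≈ $10,262 per year

Annual demand D = 1,930 × 12 = 23,160.
EOQ = √(2DS/H) = √(2 × 23,160 × 217 / 26.4) ≈ 617.04.
Cost at Q* = (D/Q*)S + (Q*/2)H = √(2DSH) ≈ $16,289.81.
Cost at Q = 1,800: (23,160/1,800)×217 + (1,800/2)×26.4 = $2,792.07 + $23,760.00 = $26,552.07.
Excess = $26,552.07 − $16,289.81 = $10,262.25.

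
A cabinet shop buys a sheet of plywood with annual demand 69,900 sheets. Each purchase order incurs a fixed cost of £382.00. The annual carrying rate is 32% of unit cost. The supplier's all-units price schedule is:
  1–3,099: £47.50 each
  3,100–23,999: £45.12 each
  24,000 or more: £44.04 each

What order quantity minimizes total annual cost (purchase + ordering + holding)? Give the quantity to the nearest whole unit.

Holding cost per unit per year at price C is H = 0.32·C.
Candidates are each tier's EOQ (if it falls in that tier) and each price-break quantity.
EOQ at £47.50 = 1874.4 (feasible in tier 1): TC = 69,900×£47.50 + (69,900/1874.4)×382 + (1874.4/2)×0.32×£47.50 = £3,348,740.96.
EOQ at £45.12 = 1923.2 < 3100, so use break Q=3100: TC = 69,900×£45.12 + (69,900/3100.0)×382 + (3100.0/2)×0.32×£45.12 = £3,184,881.00.
EOQ at £44.04 = 1946.6 < 24000, so use break Q=24000: TC = 69,900×£44.04 + (69,900/24000.0)×382 + (24000.0/2)×0.32×£44.04 = £3,248,622.18.
Lowest total cost is £3,184,881.00 at Q = 3100.0.

Q* ≈ 3,100 sheets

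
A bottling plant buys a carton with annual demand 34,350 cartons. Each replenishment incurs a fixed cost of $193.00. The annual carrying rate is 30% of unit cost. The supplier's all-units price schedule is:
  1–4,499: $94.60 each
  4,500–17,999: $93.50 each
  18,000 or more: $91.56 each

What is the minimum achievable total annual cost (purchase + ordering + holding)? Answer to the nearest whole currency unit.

Holding cost per unit per year at price C is H = 0.30·C.
Candidates are each tier's EOQ (if it falls in that tier) and each price-break quantity.
EOQ at $94.60 = 683.5 (feasible in tier 1): TC = 34,350×$94.60 + (34,350/683.5)×193 + (683.5/2)×0.30×$94.60 = $3,268,908.28.
EOQ at $93.50 = 687.5 < 4500, so use break Q=4500: TC = 34,350×$93.50 + (34,350/4500.0)×193 + (4500.0/2)×0.30×$93.50 = $3,276,310.73.
EOQ at $91.56 = 694.8 < 18000, so use break Q=18000: TC = 34,350×$91.56 + (34,350/18000.0)×193 + (18000.0/2)×0.30×$91.56 = $3,392,666.31.
Lowest total cost among the candidates is at Q = 683.5.

TC* ≈ $3,268,908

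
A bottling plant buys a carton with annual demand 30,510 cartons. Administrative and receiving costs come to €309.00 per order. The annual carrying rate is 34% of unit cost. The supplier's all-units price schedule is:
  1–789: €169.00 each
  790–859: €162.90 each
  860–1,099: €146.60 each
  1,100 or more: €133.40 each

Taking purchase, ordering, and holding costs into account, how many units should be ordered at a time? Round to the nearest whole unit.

Holding cost per unit per year at price C is H = 0.34·C.
Evaluate total cost at each tier's feasible EOQ or, if the EOQ is below the tier, at the tier's minimum quantity.
EOQ at €169.00 = 572.8 (feasible in tier 1): TC = 30,510×€169.00 + (30,510/572.8)×309 + (572.8/2)×0.34×€169.00 = €5,189,105.33.
EOQ at €162.90 = 583.5 < 790, so use break Q=790: TC = 30,510×€162.90 + (30,510/790.0)×309 + (790.0/2)×0.34×€162.90 = €5,003,890.13.
EOQ at €146.60 = 615.0 < 860, so use break Q=860: TC = 30,510×€146.60 + (30,510/860.0)×309 + (860.0/2)×0.34×€146.60 = €4,505,161.23.
EOQ at €133.40 = 644.8 < 1100, so use break Q=1100: TC = 30,510×€133.40 + (30,510/1100.0)×309 + (1100.0/2)×0.34×€133.40 = €4,103,550.34.
Lowest total cost is €4,103,550.34 at Q = 1100.0.

Q* ≈ 1,100 cartons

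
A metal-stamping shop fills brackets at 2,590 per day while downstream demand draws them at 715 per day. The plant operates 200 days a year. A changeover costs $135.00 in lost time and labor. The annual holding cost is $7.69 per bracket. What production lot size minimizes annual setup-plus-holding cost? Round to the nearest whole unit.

Annual demand D = 715 × 200 = 143,000.
Production build-up factor (1 − d/p) = 1 − 715/2,590 = 0.7239.
Q* = √(2DS / (H(1 − d/p))) = √(2 × 143,000 × 135 / (7.69 × 0.7239)).
= √(38,610,000 / 5.5671) ≈ 2633.516.

Q* ≈ 2,634 brackets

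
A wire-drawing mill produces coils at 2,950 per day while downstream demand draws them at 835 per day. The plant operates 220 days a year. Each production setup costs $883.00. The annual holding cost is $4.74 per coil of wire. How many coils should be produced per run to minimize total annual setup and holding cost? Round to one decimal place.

Q* ≈ 9,770.5 coils

Annual demand D = 835 × 220 = 183,700.
Production build-up factor (1 − d/p) = 1 − 835/2,950 = 0.7169.
Q* = √(2DS / (H(1 − d/p))) = √(2 × 183,700 × 883 / (4.74 × 0.7169)).
= √(324,414,200 / 3.3983) ≈ 9770.495.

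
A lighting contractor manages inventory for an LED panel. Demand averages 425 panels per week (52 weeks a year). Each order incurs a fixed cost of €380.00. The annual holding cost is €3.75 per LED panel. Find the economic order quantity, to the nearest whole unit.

Annual demand D = 425 × 52 = 22,100.
EOQ = √(2DS / H) = √(2 × 22,100 × 380 / 3.75).
= √(16,796,000 / 3.75) = √4,478,933.3333 ≈ 2116.349.

Q* ≈ 2,116 panels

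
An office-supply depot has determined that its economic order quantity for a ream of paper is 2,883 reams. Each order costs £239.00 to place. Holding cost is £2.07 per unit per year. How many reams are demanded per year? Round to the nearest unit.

Invert the EOQ relation Q*² = 2DS/H.
From Q* = √(2DS/H): D = Q*²H / (2S) = 2,883² × 2.07 / (2 × 239) = 35994.134.

D ≈ 35,994 reams per year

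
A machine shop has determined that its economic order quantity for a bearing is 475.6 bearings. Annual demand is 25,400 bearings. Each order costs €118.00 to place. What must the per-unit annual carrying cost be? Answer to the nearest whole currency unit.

Invert the EOQ relation Q*² = 2DS/H.
From Q* = √(2DS/H): H = 2DS / Q*² = 2 × 25,400 × 118 / 475.6² = 26.5010.

H ≈ €27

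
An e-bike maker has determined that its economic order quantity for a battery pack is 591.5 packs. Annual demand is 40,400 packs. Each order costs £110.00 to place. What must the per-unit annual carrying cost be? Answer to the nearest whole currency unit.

H ≈ £25

Invert the EOQ relation Q*² = 2DS/H.
From Q* = √(2DS/H): H = 2DS / Q*² = 2 × 40,400 × 110 / 591.5² = 25.4036.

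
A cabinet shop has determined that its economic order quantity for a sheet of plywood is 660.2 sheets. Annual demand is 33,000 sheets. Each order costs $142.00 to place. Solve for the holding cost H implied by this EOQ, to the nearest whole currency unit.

Invert the EOQ relation Q*² = 2DS/H.
From Q* = √(2DS/H): H = 2DS / Q*² = 2 × 33,000 × 142 / 660.2² = 21.5021.

H ≈ $22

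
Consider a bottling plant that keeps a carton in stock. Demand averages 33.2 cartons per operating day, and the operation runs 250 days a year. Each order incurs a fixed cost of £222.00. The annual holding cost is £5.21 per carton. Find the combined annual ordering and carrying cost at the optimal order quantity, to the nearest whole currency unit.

Annual demand D = 33.2 × 250 = 8,300.
The optimal lot size = √(2DS/H) = √(2 × 8,300 × 222 / 5.21) ≈ 841.03.
At Q*, ordering cost (D/Q*)S equals holding cost (Q*/2)H, each = √(DSH/2).
Minimum total = √(2DSH) = √(2 × 8,300 × 222 × 5.21) ≈ 4381.768.

TC* ≈ £4,382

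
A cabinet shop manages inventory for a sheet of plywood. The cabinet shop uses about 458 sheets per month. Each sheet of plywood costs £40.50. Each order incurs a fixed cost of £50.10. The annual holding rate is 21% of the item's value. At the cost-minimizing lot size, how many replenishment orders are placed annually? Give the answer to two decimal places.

N ≈ 21.60 orders per year

Annual demand D = 458 × 12 = 5,496.
Holding cost H = 0.21 × £40.50 = £8.5050 per unit per year.
EOQ = √(2DS/H) = √(2 × 5,496 × 50.1 / 8.505) ≈ 254.46.
Orders per year = D / Q* = 5,496 / 254.46 ≈ 21.599.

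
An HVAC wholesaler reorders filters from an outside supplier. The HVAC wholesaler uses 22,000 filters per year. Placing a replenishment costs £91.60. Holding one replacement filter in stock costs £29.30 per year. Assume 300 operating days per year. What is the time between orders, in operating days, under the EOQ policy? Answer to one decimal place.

T ≈ 5.1 days

The optimal lot size = √(2DS/H) = √(2 × 22,000 × 91.6 / 29.3) ≈ 370.89.
Cycle time = Q*/D × 300 = 370.89 / 22,000 × 300 ≈ 5.058 days.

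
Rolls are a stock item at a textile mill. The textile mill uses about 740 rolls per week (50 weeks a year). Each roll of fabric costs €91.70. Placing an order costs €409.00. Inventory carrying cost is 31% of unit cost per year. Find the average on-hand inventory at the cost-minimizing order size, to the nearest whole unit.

Average inventory ≈ 516 rolls

Annual demand D = 740 × 50 = 37,000.
Holding cost H = 0.31 × €91.70 = €28.4270 per unit per year.
The optimal lot size = √(2DS/H) = √(2 × 37,000 × 409 / 28.427) ≈ 1031.84.
Average inventory = Q*/2 ≈ 1031.84 / 2 = 515.920.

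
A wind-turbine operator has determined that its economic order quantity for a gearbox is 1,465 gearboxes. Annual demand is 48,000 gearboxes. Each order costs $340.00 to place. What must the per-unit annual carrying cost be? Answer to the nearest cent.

Squaring Q* = √(2DS/H) gives Q*² = 2DS/H.
From Q* = √(2DS/H): H = 2DS / Q*² = 2 × 48,000 × 340 / 1,465² = 15.2081.

H ≈ $15.21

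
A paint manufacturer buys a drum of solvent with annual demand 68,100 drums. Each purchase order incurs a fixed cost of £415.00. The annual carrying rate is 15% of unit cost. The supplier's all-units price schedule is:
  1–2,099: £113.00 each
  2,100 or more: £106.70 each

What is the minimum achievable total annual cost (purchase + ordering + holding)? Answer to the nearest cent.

TC* ≈ £7,296,533.11

Holding cost per unit per year at price C is H = 0.15·C.
For each price level, check whether its EOQ is feasible; otherwise the best quantity at that price is the breakpoint.
EOQ at £113.00 = 1826.1 (feasible in tier 1): TC = 68,100×£113.00 + (68,100/1826.1)×415 + (1826.1/2)×0.15×£113.00 = £7,726,252.62.
EOQ at £106.70 = 1879.3 < 2100, so use break Q=2100: TC = 68,100×£106.70 + (68,100/2100.0)×415 + (2100.0/2)×0.15×£106.70 = £7,296,533.11.
Lowest total cost among the candidates is at Q = 2100.0.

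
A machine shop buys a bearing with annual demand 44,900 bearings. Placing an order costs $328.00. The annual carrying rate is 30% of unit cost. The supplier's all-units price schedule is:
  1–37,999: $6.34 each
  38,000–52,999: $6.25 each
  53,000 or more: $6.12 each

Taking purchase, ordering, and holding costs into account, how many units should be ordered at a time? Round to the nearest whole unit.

Q* ≈ 3,935 bearings

Holding cost per unit per year at price C is H = 0.30·C.
Evaluate total cost at each tier's feasible EOQ or, if the EOQ is below the tier, at the tier's minimum quantity.
EOQ at $6.34 = 3935.2 (feasible in tier 1): TC = 44,900×$6.34 + (44,900/3935.2)×328 + (3935.2/2)×0.30×$6.34 = $292,150.80.
EOQ at $6.25 = 3963.5 < 38000, so use break Q=38000: TC = 44,900×$6.25 + (44,900/38000.0)×328 + (38000.0/2)×0.30×$6.25 = $316,637.56.
EOQ at $6.12 = 4005.3 < 53000, so use break Q=53000: TC = 44,900×$6.12 + (44,900/53000.0)×328 + (53000.0/2)×0.30×$6.12 = $323,719.87.
Lowest total cost is $292,150.80 at Q = 3935.2.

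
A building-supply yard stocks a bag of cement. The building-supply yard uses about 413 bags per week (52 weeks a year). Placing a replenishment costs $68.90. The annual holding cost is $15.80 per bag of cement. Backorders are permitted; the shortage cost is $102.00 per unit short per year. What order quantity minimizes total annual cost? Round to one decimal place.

Annual demand D = 413 × 52 = 21,476.
With planned backorders, Q* = √(2DS/H) · √((H+B)/B).
√(2DS/H) = √(2 × 21,476 × 68.9 / 15.8) = 432.786.
√((H+B)/B) = √((15.8+102)/102) = 1.0747.
Q* ≈ 465.099.

Q* ≈ 465.1 bags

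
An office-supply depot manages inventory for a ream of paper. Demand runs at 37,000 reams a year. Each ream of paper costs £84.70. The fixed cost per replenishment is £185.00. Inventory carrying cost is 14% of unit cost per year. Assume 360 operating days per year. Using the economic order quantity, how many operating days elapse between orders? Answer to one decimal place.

Holding cost H = 0.14 × £84.70 = £11.8580 per unit per year.
EOQ = √(2DS/H) = √(2 × 37,000 × 185 / 11.858) ≈ 1074.47.
Cycle time = Q*/D × 360 = 1074.47 / 37,000 × 360 ≈ 10.454 days.

T ≈ 10.5 days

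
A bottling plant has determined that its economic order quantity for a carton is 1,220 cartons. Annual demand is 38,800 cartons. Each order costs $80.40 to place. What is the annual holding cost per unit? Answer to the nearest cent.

Invert the EOQ relation Q*² = 2DS/H.
From Q* = √(2DS/H): H = 2DS / Q*² = 2 × 38,800 × 80.4 / 1,220² = 4.1918.

H ≈ $4.19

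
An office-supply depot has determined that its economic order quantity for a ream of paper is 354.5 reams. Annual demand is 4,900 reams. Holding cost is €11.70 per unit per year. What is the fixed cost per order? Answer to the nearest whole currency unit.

S ≈ €150

The basic EOQ model gives Q* = √(2DS/H); rearrange for the unknown.
From Q* = √(2DS/H): S = Q*²H / (2D) = 354.5² × 11.7 / (2 × 4,900) = 150.0349.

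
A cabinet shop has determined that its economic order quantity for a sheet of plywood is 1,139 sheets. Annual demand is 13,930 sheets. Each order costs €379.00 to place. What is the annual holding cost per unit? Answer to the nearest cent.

Squaring Q* = √(2DS/H) gives Q*² = 2DS/H.
From Q* = √(2DS/H): H = 2DS / Q*² = 2 × 13,930 × 379 / 1,139² = 8.1390.

H ≈ €8.14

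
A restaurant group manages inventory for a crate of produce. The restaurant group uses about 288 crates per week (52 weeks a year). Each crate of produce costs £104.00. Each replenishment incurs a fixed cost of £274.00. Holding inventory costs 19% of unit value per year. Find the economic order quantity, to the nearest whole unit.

Q* ≈ 644 crates

Annual demand D = 288 × 52 = 14,976.
Holding cost H = 0.19 × £104.00 = £19.7600 per unit per year.
EOQ = √(2DS / H) = √(2 × 14,976 × 274 / 19.76).
= √(8,206,848 / 19.76) = √415,326.3158 ≈ 644.458.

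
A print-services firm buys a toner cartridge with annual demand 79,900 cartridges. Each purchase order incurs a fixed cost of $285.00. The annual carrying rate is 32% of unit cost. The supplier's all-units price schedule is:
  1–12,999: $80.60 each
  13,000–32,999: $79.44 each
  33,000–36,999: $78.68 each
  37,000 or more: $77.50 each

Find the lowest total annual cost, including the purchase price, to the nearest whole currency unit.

Holding cost per unit per year at price C is H = 0.32·C.
Evaluate total cost at each tier's feasible EOQ or, if the EOQ is below the tier, at the tier's minimum quantity.
EOQ at $80.60 = 1328.8 (feasible in tier 1): TC = 79,900×$80.60 + (79,900/1328.8)×285 + (1328.8/2)×0.32×$80.60 = $6,474,213.10.
EOQ at $79.44 = 1338.5 < 13000, so use break Q=13000: TC = 79,900×$79.44 + (79,900/13000.0)×285 + (13000.0/2)×0.32×$79.44 = $6,514,242.85.
EOQ at $78.68 = 1344.9 < 33000, so use break Q=33000: TC = 79,900×$78.68 + (79,900/33000.0)×285 + (33000.0/2)×0.32×$78.68 = $6,702,652.45.
EOQ at $77.50 = 1355.1 < 37000, so use break Q=37000: TC = 79,900×$77.50 + (79,900/37000.0)×285 + (37000.0/2)×0.32×$77.50 = $6,651,665.45.
Lowest total cost among the candidates is at Q = 1328.8.

TC* ≈ $6,474,213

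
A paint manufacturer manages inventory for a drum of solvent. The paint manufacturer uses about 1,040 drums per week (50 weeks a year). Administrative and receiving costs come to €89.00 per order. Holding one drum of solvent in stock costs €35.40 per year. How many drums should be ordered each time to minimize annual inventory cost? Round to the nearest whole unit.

Q* ≈ 511 drums

Annual demand D = 1,040 × 50 = 52,000.
EOQ = √(2DS / H) = √(2 × 52,000 × 89 / 35.4).
= √(9,256,000 / 35.4) = √261,468.9266 ≈ 511.340.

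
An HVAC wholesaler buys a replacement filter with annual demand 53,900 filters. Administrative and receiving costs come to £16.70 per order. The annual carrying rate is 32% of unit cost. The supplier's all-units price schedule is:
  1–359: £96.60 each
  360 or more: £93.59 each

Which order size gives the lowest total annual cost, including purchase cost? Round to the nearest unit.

Holding cost per unit per year at price C is H = 0.32·C.
For each price level, check whether its EOQ is feasible; otherwise the best quantity at that price is the breakpoint.
EOQ at £96.60 = 241.3 (feasible in tier 1): TC = 53,900×£96.60 + (53,900/241.3)×16.7 + (241.3/2)×0.32×£96.60 = £5,214,199.87.
EOQ at £93.59 = 245.2 < 360, so use break Q=360: TC = 53,900×£93.59 + (53,900/360.0)×16.7 + (360.0/2)×0.32×£93.59 = £5,052,392.15.
Lowest total cost is £5,052,392.15 at Q = 360.0.

Q* ≈ 360 filters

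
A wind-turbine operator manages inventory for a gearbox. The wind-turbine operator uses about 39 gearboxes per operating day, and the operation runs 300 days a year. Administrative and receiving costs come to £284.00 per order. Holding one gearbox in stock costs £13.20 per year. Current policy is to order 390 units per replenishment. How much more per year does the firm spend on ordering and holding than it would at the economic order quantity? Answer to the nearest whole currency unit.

Extra cost ≈ £1,728 per year

Annual demand D = 39 × 300 = 11,700.
EOQ = √(2DS/H) = √(2 × 11,700 × 284 / 13.2) ≈ 709.55.
Cost at Q* = (D/Q*)S + (Q*/2)H = √(2DSH) ≈ £9,366.00.
Cost at Q = 390: (11,700/390)×284 + (390/2)×13.2 = £8,520.00 + £2,574.00 = £11,094.00.
Excess = £11,094.00 − £9,366.00 = £1,728.00.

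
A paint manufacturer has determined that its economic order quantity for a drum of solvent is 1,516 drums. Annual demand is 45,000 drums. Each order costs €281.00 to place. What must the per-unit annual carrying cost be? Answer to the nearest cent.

Squaring Q* = √(2DS/H) gives Q*² = 2DS/H.
From Q* = √(2DS/H): H = 2DS / Q*² = 2 × 45,000 × 281 / 1,516² = 11.0040.

H ≈ €11.00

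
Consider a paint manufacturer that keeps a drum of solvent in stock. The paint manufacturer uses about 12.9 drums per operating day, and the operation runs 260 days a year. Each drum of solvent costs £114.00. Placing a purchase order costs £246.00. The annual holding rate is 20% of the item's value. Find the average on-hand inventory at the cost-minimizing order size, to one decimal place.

Annual demand D = 12.9 × 260 = 3,354.
Holding cost H = 0.20 × £114.00 = £22.8000 per unit per year.
EOQ = √(2DS/H) = √(2 × 3,354 × 246 / 22.8) ≈ 269.03.
Average inventory = Q*/2 ≈ 269.03 / 2 = 134.514.

Average inventory ≈ 134.5 drums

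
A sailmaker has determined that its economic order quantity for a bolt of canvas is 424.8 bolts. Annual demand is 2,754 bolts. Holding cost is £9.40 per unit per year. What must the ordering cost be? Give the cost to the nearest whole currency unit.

S ≈ £308

The basic EOQ model gives Q* = √(2DS/H); rearrange for the unknown.
From Q* = √(2DS/H): S = Q*²H / (2D) = 424.8² × 9.4 / (2 × 2,754) = 307.9661.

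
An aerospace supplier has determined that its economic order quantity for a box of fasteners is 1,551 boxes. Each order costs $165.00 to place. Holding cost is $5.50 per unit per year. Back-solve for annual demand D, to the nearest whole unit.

D ≈ 40,093 boxes per year

Squaring Q* = √(2DS/H) gives Q*² = 2DS/H.
From Q* = √(2DS/H): D = Q*²H / (2S) = 1,551² × 5.5 / (2 × 165) = 40093.350.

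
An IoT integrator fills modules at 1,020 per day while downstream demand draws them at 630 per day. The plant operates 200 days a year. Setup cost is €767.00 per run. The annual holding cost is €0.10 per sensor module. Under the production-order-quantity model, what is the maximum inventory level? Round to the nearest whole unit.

I_max ≈ 27,185 modules

Annual demand D = 630 × 200 = 126,000.
Production build-up factor (1 − d/p) = 1 − 630/1,020 = 0.3824.
Q* = √(2DS / (H(1 − d/p))) = √(2 × 126,000 × 767 / (0.1 × 0.3824)).
= √(193,284,000 / 0.0382) ≈ 71099.367.
Maximum inventory = Q*(1 − d/p) = 71099.367 × 0.3824 ≈ 27185.052.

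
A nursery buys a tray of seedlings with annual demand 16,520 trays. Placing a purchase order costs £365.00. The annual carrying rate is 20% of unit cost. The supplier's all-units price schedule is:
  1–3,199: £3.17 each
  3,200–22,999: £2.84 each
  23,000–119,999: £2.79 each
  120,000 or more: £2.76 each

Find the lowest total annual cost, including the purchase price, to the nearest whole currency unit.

TC* ≈ £49,534

Holding cost per unit per year at price C is H = 0.20·C.
Candidates are each tier's EOQ (if it falls in that tier) and each price-break quantity.
Tier 1 (£3.17): EOQ = 4361.4 exceeds tier's upper bound 3199, so this tier is dominated.
EOQ at £2.84 = 4607.8 (feasible in tier 2): TC = 16,520×£2.84 + (16,520/4607.8)×365 + (4607.8/2)×0.20×£2.84 = £49,534.02.
EOQ at £2.79 = 4648.9 < 23000, so use break Q=23000: TC = 16,520×£2.79 + (16,520/23000.0)×365 + (23000.0/2)×0.20×£2.79 = £52,769.97.
EOQ at £2.76 = 4674.1 < 120000, so use break Q=120000: TC = 16,520×£2.76 + (16,520/120000.0)×365 + (120000.0/2)×0.20×£2.76 = £78,765.45.
Lowest total cost among the candidates is at Q = 4607.8.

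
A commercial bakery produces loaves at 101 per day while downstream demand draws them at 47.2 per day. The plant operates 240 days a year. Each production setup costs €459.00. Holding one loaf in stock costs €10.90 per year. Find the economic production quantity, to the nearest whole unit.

Annual demand D = 47.2 × 240 = 11,328.
Production build-up factor (1 − d/p) = 1 − 47.2/101 = 0.5327.
Q* = √(2DS / (H(1 − d/p))) = √(2 × 11,328 × 459 / (10.9 × 0.5327)).
= √(10,399,104 / 5.8061) ≈ 1338.302.

Q* ≈ 1,338 loaves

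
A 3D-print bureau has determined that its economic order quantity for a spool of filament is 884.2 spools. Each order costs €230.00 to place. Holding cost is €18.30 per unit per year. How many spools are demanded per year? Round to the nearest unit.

D ≈ 31,102 spools per year

Squaring Q* = √(2DS/H) gives Q*² = 2DS/H.
From Q* = √(2DS/H): D = Q*²H / (2S) = 884.2² × 18.3 / (2 × 230) = 31102.427.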